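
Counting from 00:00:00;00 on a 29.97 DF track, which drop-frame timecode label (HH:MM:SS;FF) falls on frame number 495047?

Each 10-minute DF block holds 10 × 60 × 30 − 9 × 2 = 17982 frames. 495047 ÷ 17982 → 27 full blocks, remainder 9533.
Within the partial block the first minute is 1800 frames and each further minute 1798, so 5 further minute boundaries passed. Total skipped labels = 18 × 27 + 2 × 5 = 496.
Non-drop label index = 495047 + 496 = 495543; at 30 labels/s that is 04:35:18:03, i.e. DF 04:35:18;03.

04:35:18;03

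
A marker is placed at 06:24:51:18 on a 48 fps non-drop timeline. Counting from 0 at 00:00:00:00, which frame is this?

1108386

Total seconds to the label: (6 × 3600 + 24 × 60 + 51) = 23091.
Frame index = 23091 × 48 + 18 = 1108386.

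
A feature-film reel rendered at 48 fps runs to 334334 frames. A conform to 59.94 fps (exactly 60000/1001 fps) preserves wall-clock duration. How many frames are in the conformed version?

Target frames = source frames × (target rate / source rate) = 334334 × (60000/1001)/(48) = 334334 × 1250/1001 = 417500.

417500 frames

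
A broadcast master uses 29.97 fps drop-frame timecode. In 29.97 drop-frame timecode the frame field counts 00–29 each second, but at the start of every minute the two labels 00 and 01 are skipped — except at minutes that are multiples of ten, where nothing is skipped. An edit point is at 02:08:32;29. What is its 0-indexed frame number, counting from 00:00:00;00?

231157

Complete 10-minute blocks: 12, each 17982 frames → 215784.
Remaining 8 whole minutes in the current block: 1800 + 7 × 1798 = 14386 frames.
Within the current minute: 32 × 30 + 29 − 2 = 987 (labels ;00/;01 skipped at this minute). Total = 215784 + 14386 + 987 = 231157.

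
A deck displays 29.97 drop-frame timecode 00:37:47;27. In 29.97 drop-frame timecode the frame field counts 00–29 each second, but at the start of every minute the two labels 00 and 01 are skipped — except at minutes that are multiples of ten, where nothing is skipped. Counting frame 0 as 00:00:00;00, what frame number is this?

Complete 10-minute blocks: 3, each 17982 frames → 53946.
Remaining 7 whole minutes in the current block: 1800 + 6 × 1798 = 12588 frames.
Within the current minute: 47 × 30 + 27 − 2 = 1435 (labels ;00/;01 skipped at this minute). Total = 53946 + 12588 + 1435 = 67969.

67969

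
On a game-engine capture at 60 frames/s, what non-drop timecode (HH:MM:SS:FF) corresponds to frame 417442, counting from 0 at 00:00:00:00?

01:55:57:22

417442 ÷ 60 = 6957 full seconds, remainder 22 frames.
6957 s = 1 h 55 min 57 s.
Timecode: 01:55:57:22.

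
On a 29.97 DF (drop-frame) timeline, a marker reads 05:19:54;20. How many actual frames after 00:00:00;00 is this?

Complete 10-minute blocks: 31, each 17982 frames → 557442.
Remaining 9 whole minutes in the current block: 1800 + 8 × 1798 = 16184 frames.
Within the current minute: 54 × 30 + 20 − 2 = 1638 (labels ;00/;01 skipped at this minute). Total = 557442 + 16184 + 1638 = 575264.

575264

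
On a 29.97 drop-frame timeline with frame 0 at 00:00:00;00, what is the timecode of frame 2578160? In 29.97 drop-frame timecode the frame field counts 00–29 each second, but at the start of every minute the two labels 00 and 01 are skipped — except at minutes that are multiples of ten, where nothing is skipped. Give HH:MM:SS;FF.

23:53:44;20

Each 10-minute DF block holds 10 × 60 × 30 − 9 × 2 = 17982 frames. 2578160 ÷ 17982 → 143 full blocks, remainder 6734.
Within the partial block the first minute is 1800 frames and each further minute 1798, so 3 further minute boundaries passed. Total skipped labels = 18 × 143 + 2 × 3 = 2580.
Non-drop label index = 2578160 + 2580 = 2580740; at 30 labels/s that is 23:53:44:20, i.e. DF 23:53:44;20.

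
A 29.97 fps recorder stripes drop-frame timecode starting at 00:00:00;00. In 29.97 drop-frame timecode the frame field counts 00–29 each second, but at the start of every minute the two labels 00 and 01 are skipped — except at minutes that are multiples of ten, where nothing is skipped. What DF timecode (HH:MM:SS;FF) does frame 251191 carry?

02:19:41;13

Each 10-minute DF block holds 10 × 60 × 30 − 9 × 2 = 17982 frames. 251191 ÷ 17982 → 13 full blocks, remainder 17425.
Within the partial block the first minute is 1800 frames and each further minute 1798, so 9 further minute boundaries passed. Total skipped labels = 18 × 13 + 2 × 9 = 252.
Non-drop label index = 251191 + 252 = 251443; at 30 labels/s that is 02:19:41:13, i.e. DF 02:19:41;13.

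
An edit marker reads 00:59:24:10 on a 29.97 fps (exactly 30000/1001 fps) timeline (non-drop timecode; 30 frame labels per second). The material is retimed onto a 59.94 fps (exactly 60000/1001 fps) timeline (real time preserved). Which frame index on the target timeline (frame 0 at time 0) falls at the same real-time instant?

Source frame index: (0×3600 + 59×60 + 24) × 30 + 10 = 106930.
Real time: 106930 / (30000/1001) = 10703693/3000 s.
Target frame: (10703693/3000) × (60000/1001) = 213860.

frame 213860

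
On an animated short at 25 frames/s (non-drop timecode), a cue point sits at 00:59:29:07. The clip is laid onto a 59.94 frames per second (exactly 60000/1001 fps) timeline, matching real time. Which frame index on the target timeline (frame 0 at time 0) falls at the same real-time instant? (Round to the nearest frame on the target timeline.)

frame 213943

Source frame index: (0×3600 + 59×60 + 29) × 25 + 7 = 89232.
Real time: 89232 / (25) = 89232/25 s.
Target frame: (89232/25) × (60000/1001) = 1497600/7 ≈ 213942.857 → 213943.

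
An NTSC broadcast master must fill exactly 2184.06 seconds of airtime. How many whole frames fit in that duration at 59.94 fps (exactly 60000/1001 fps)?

130912 frames

Frames = 2184.06 × 60000/1001 = 131043600/1001 ≈ 130912.6873.
Complete frames: 130912.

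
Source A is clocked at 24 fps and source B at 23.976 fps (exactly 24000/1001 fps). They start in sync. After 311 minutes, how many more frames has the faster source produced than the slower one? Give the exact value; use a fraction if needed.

447840/1001 frames

311 min = 18660 s.
A emits 24 × 18660 = 447840 frames; B emits 24000/1001 × 18660 = 447840000/1001.
Difference = 447840/1001 frames (≈ 447.3926); B is behind A.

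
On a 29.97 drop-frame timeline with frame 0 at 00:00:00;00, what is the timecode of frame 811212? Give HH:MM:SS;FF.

Each 10-minute DF block holds 10 × 60 × 30 − 9 × 2 = 17982 frames. 811212 ÷ 17982 → 45 full blocks, remainder 2022.
Within the partial block the first minute is 1800 frames and each further minute 1798, so 1 further minute boundary passed. Total skipped labels = 18 × 45 + 2 × 1 = 812.
Non-drop label index = 811212 + 812 = 812024; at 30 labels/s that is 07:31:07:14, i.e. DF 07:31:07;14.

07:31:07;14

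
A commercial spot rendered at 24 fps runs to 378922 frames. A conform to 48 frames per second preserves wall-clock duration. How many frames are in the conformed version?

Target frames = source frames × (target rate / source rate) = 378922 × (48)/(24) = 378922 × 2 = 757844.

757844 frames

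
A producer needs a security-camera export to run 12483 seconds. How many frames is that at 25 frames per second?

Frames = 12483 × 25 = 312075.

312075 frames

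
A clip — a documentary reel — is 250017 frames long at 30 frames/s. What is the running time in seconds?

8333.9 seconds

Running time = 250017 / (30) = 8333.9 s.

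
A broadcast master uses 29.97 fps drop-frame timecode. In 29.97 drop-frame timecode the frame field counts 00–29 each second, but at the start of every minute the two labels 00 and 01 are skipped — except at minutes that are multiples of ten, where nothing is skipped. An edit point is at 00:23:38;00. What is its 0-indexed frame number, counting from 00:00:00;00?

As if non-drop at 30 labels/s: (0 × 3600 + 23 × 60 + 38) × 30 + 0 = 42540.
Minute boundaries passed: 23; those not divisible by 10: 23 − 2 = 21; dropped labels = 2 × 21 = 42.
Actual frame index = 42540 − 42 = 42498.

42498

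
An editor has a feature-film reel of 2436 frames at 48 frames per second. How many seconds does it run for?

Running time = 2436 / (48) = 50.75 s.

50.75 seconds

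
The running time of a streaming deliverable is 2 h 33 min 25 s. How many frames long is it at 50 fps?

460250 frames

2 h 33 min 25 s = 9205 s.
Frames = 9205 × 50 = 460250.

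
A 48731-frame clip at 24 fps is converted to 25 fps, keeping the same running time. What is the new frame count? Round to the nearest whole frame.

50761 frames

Frames at target rate = 48731 × (25) / (24) = 1218275/24 ≈ 50761.458.
Nearest whole frame: 50761.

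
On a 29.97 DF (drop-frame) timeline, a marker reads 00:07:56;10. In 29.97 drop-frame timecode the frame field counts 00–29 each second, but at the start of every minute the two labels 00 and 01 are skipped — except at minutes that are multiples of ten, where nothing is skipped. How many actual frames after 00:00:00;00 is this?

14276

Complete 10-minute blocks: 0, each 17982 frames → 0.
Remaining 7 whole minutes in the current block: 1800 + 6 × 1798 = 12588 frames.
Within the current minute: 56 × 30 + 10 − 2 = 1688 (labels ;00/;01 skipped at this minute). Total = 0 + 12588 + 1688 = 14276.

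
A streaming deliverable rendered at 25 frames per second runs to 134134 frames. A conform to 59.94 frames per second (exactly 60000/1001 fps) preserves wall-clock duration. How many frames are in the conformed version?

Target frames = source frames × (target rate / source rate) = 134134 × (60000/1001)/(25) = 134134 × 2400/1001 = 321600.

321600 frames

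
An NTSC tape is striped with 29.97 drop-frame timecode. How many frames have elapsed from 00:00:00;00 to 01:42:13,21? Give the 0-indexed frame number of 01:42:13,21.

183827

Complete 10-minute blocks: 10, each 17982 frames → 179820.
Remaining 2 whole minutes in the current block: 1800 + 1 × 1798 = 3598 frames.
Within the current minute: 13 × 30 + 21 − 2 = 409 (labels ;00/;01 skipped at this minute). Total = 179820 + 3598 + 409 = 183827.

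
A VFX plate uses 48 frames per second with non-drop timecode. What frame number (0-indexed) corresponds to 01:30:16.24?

Total seconds to the label: (1 × 3600 + 30 × 60 + 16) = 5416.
Frame index = 5416 × 48 + 24 = 259992.

frame 259992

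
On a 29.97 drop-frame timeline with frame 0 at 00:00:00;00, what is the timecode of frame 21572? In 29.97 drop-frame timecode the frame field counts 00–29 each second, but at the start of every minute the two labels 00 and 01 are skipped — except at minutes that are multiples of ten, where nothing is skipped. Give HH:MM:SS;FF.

00:11:59;22

Ten DF minutes hold 17982 frames, so frame 21572 lies in block 1 (frames 17982–35963) with 3590 frames into that block.
The block's first minute is 1800 frames and the rest 1798 each; 3590 frames reaches minute 1, so 1 × 18 + 1 × 2 = 20 labels have been skipped so far.
Adding those back, label number 21572 + 20 = 21592 at 30 labels/s is 719 s + 22 f = 0 h 11 min 59 s frame 22, i.e. 00:11:59;22.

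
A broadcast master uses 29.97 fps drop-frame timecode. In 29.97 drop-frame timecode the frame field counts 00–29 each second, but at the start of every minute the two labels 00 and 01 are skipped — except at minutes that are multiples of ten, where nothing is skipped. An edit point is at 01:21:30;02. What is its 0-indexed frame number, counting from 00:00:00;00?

146556

As if non-drop at 30 labels/s: (1 × 3600 + 21 × 60 + 30) × 30 + 2 = 146702.
Minute boundaries passed: 81; those not divisible by 10: 81 − 8 = 73; dropped labels = 2 × 73 = 146.
Actual frame index = 146702 − 146 = 146556.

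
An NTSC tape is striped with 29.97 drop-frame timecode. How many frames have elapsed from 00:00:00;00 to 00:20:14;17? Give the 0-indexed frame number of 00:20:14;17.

Complete 10-minute blocks: 2, each 17982 frames → 35964.
Remaining 0 whole minutes in the current block: 0 frames.
Within the current minute: 14 × 30 + 17 = 437. Total = 35964 + 0 + 437 = 36401.

36401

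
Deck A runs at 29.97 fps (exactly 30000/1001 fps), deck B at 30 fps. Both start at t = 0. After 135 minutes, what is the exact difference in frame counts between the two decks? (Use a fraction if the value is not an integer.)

243000/1001 frames

135 min = 8100 s.
A emits 30000/1001 × 8100 = 243000000/1001 frames; B emits 30 × 8100 = 243000.
Difference = 243000/1001 frames (≈ 242.7572); B is ahead of A.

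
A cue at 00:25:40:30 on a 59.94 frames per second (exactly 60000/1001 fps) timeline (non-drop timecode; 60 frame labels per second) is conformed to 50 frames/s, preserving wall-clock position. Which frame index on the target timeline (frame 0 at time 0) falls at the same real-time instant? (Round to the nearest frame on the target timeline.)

Source frame index: (0×3600 + 25×60 + 40) × 60 + 30 = 92430.
Real time: 92430 / (60000/1001) = 3084081/2000 s.
Target frame: (3084081/2000) × (50) = 3084081/40 ≈ 77102.025 → 77102.

frame 77102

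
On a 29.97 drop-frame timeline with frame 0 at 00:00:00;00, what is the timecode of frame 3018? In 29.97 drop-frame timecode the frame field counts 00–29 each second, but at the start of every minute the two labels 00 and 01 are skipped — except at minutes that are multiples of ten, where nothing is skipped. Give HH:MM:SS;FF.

Ten DF minutes hold 17982 frames, so frame 3018 lies in block 0 (frames 0–17981) with 3018 frames into that block.
The block's first minute is 1800 frames and the rest 1798 each; 3018 frames reaches minute 1, so 0 × 18 + 1 × 2 = 2 labels have been skipped so far.
Adding those back, label number 3018 + 2 = 3020 at 30 labels/s is 100 s + 20 f = 0 h 1 min 40 s frame 20, i.e. 00:01:40;20.

00:01:40;20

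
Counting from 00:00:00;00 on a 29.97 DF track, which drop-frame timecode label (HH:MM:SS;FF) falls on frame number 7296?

00:04:03;14

Ten DF minutes hold 17982 frames, so frame 7296 lies in block 0 (frames 0–17981) with 7296 frames into that block.
The block's first minute is 1800 frames and the rest 1798 each; 7296 frames reaches minute 4, so 0 × 18 + 4 × 2 = 8 labels have been skipped so far.
Adding those back, label number 7296 + 8 = 7304 at 30 labels/s is 243 s + 14 f = 0 h 4 min 3 s frame 14, i.e. 00:04:03;14.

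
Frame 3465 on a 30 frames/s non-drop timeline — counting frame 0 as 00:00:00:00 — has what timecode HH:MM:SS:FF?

00:01:55:15

3465 ÷ 30 = 115 full seconds, remainder 15 frames.
115 s = 0 h 1 min 55 s.
Timecode: 00:01:55:15.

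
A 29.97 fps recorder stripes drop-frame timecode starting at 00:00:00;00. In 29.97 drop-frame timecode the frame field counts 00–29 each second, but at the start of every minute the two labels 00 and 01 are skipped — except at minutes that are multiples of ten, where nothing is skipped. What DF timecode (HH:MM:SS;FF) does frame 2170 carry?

Ten DF minutes hold 17982 frames, so frame 2170 lies in block 0 (frames 0–17981) with 2170 frames into that block.
The block's first minute is 1800 frames and the rest 1798 each; 2170 frames reaches minute 1, so 0 × 18 + 1 × 2 = 2 labels have been skipped so far.
Adding those back, label number 2170 + 2 = 2172 at 30 labels/s is 72 s + 12 f = 0 h 1 min 12 s frame 12, i.e. 00:01:12;12.

00:01:12;12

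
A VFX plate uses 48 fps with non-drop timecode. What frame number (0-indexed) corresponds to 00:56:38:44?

Total seconds to the label: (0 × 3600 + 56 × 60 + 38) = 3398.
Frame index = 3398 × 48 + 44 = 163148.

163148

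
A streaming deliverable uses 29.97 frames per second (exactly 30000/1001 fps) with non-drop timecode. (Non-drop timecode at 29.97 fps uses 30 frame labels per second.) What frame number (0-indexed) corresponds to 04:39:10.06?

Total seconds to the label: (4 × 3600 + 39 × 60 + 10) = 16750.
Frame index = 16750 × 30 + 6 = 502506.

502506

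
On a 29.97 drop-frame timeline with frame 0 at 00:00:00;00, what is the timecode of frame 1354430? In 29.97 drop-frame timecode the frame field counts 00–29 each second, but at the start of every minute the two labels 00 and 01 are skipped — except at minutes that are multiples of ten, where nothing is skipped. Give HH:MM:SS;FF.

Each 10-minute DF block holds 10 × 60 × 30 − 9 × 2 = 17982 frames. 1354430 ÷ 17982 → 75 full blocks, remainder 5780.
Within the partial block the first minute is 1800 frames and each further minute 1798, so 3 further minute boundaries passed. Total skipped labels = 18 × 75 + 2 × 3 = 1356.
Non-drop label index = 1354430 + 1356 = 1355786; at 30 labels/s that is 12:33:12:26, i.e. DF 12:33:12;26.

12:33:12;26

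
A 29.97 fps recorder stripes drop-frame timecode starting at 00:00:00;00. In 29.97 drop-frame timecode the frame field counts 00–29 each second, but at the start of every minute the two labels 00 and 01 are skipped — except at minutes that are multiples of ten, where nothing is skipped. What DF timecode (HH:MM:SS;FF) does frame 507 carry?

Ten DF minutes hold 17982 frames, so frame 507 lies in block 0 (frames 0–17981) with 507 frames into that block.
The block's first minute is 1800 frames and the rest 1798 each; 507 frames reaches minute 0, so 0 × 18 + 0 × 2 = 0 labels have been skipped so far.
Adding those back, label number 507 + 0 = 507 at 30 labels/s is 16 s + 27 f = 0 h 0 min 16 s frame 27, i.e. 00:00:16;27.

00:00:16;27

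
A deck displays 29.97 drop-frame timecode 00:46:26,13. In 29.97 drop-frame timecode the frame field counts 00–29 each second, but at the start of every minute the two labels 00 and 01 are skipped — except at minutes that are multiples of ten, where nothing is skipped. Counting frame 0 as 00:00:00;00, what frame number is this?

Complete 10-minute blocks: 4, each 17982 frames → 71928.
Remaining 6 whole minutes in the current block: 1800 + 5 × 1798 = 10790 frames.
Within the current minute: 26 × 30 + 13 − 2 = 791 (labels ;00/;01 skipped at this minute). Total = 71928 + 10790 + 791 = 83509.

83509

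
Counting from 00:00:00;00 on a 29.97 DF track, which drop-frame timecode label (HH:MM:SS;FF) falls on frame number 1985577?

Each 10-minute DF block holds 10 × 60 × 30 − 9 × 2 = 17982 frames. 1985577 ÷ 17982 → 110 full blocks, remainder 7557.
Within the partial block the first minute is 1800 frames and each further minute 1798, so 4 further minute boundaries passed. Total skipped labels = 18 × 110 + 2 × 4 = 1988.
Non-drop label index = 1985577 + 1988 = 1987565; at 30 labels/s that is 18:24:12:05, i.e. DF 18:24:12;05.

18:24:12;05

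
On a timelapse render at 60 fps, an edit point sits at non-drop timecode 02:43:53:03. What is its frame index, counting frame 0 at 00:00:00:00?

589983

Total seconds to the label: (2 × 3600 + 43 × 60 + 53) = 9833.
Frame index = 9833 × 60 + 3 = 589983.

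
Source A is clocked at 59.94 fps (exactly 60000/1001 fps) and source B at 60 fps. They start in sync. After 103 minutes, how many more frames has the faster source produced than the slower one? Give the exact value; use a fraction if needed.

370800/1001 frames

103 min = 6180 s.
A emits 60000/1001 × 6180 = 370800000/1001 frames; B emits 60 × 6180 = 370800.
Difference = 370800/1001 frames (≈ 370.4296); B is ahead of A.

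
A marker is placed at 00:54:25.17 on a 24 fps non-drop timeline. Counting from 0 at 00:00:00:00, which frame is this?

78377

Total seconds to the label: (0 × 3600 + 54 × 60 + 25) = 3265.
Frame index = 3265 × 24 + 17 = 78377.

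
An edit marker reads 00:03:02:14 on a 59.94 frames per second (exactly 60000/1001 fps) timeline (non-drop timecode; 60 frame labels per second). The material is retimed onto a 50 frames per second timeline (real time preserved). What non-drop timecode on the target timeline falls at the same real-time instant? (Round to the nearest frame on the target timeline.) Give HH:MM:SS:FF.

00:03:02:21

Source frame index: (0×3600 + 3×60 + 2) × 60 + 14 = 10934.
Real time: 10934 / (60000/1001) = 5472467/30000 s.
Target frame: (5472467/30000) × (50) = 5472467/600 ≈ 9120.778 → 9121.
At 50 labels/s: frame 9121 → 00:03:02:21.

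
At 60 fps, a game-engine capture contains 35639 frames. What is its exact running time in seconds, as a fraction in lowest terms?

Running time = 35639 ÷ (60) = 35639 × 1/60 = 35639/60 s.

35639/60 seconds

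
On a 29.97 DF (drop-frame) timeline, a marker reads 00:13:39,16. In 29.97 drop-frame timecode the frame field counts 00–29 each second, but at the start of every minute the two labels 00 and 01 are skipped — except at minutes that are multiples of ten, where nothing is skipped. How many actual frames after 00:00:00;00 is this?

As if non-drop at 30 labels/s: (0 × 3600 + 13 × 60 + 39) × 30 + 16 = 24586.
Minute boundaries passed: 13; those not divisible by 10: 13 − 1 = 12; dropped labels = 2 × 12 = 24.
Actual frame index = 24586 − 24 = 24562.

24562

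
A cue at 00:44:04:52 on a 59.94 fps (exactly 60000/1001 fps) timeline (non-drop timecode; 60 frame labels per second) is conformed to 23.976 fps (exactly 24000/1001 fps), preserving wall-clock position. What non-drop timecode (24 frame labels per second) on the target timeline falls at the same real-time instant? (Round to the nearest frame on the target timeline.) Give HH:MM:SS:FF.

00:44:04:21

Source frame index: (0×3600 + 44×60 + 4) × 60 + 52 = 158692.
Real time: 158692 / (60000/1001) = 39712673/15000 s.
Target frame: (39712673/15000) × (24000/1001) = 317384/5 ≈ 63476.800 → 63477.
At 24 labels/s: frame 63477 → 00:44:04:21.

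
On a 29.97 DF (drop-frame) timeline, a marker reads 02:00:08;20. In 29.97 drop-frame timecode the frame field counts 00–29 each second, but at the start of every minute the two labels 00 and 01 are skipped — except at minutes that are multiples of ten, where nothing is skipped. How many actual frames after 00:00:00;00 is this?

216044

As if non-drop at 30 labels/s: (2 × 3600 + 0 × 60 + 8) × 30 + 20 = 216260.
Minute boundaries passed: 120; those not divisible by 10: 120 − 12 = 108; dropped labels = 2 × 108 = 216.
Actual frame index = 216260 − 216 = 216044.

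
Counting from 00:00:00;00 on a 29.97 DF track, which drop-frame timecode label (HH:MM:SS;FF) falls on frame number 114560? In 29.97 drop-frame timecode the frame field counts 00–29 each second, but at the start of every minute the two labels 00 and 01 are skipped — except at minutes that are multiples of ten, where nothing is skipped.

01:03:42;14

Each 10-minute DF block holds 10 × 60 × 30 − 9 × 2 = 17982 frames. 114560 ÷ 17982 → 6 full blocks, remainder 6668.
Within the partial block the first minute is 1800 frames and each further minute 1798, so 3 further minute boundaries passed. Total skipped labels = 18 × 6 + 2 × 3 = 114.
Non-drop label index = 114560 + 114 = 114674; at 30 labels/s that is 01:03:42:14, i.e. DF 01:03:42;14.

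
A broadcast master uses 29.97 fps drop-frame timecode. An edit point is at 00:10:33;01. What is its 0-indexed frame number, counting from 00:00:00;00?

As if non-drop at 30 labels/s: (0 × 3600 + 10 × 60 + 33) × 30 + 1 = 18991.
Minute boundaries passed: 10; those not divisible by 10: 10 − 1 = 9; dropped labels = 2 × 9 = 18.
Actual frame index = 18991 − 18 = 18973.

18973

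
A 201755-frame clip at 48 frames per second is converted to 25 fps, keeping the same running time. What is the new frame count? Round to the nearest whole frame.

Frames at target rate = 201755 × (25) / (48) = 5043875/48 ≈ 105080.729.
Nearest whole frame: 105081.

105081 frames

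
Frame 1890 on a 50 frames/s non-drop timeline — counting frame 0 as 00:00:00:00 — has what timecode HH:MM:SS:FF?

1890 ÷ 50 = 37 full seconds, remainder 40 frames.
37 s = 0 h 0 min 37 s.
Timecode: 00:00:37:40.

00:00:37:40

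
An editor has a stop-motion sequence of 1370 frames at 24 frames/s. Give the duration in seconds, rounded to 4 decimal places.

57.0833 seconds

Running time = 1370 × 1/24 = 685/12 s ≈ 57.0833 s.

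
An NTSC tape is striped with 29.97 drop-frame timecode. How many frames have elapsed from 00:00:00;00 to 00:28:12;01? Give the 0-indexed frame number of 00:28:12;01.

50709

As if non-drop at 30 labels/s: (0 × 3600 + 28 × 60 + 12) × 30 + 1 = 50761.
Minute boundaries passed: 28; those not divisible by 10: 28 − 2 = 26; dropped labels = 2 × 26 = 52.
Actual frame index = 50761 − 52 = 50709.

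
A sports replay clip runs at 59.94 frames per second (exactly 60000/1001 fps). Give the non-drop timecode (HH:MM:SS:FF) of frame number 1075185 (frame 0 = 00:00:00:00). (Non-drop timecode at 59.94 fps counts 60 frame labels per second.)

1075185 ÷ 60 = 17919 full seconds, remainder 45 frames.
17919 s = 4 h 58 min 39 s.
Timecode: 04:58:39:45.

04:58:39:45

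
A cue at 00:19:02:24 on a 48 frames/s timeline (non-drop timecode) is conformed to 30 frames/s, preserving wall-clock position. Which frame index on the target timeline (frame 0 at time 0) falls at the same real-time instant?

frame 34275

Source frame index: (0×3600 + 19×60 + 2) × 48 + 24 = 54840.
Real time: 54840 / (48) = 2285/2 s.
Target frame: (2285/2) × (30) = 34275.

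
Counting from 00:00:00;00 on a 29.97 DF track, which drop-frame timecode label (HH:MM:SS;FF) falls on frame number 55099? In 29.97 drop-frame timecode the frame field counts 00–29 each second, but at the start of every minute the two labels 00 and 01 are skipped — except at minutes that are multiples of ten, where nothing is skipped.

00:30:38;13

Each 10-minute DF block holds 10 × 60 × 30 − 9 × 2 = 17982 frames. 55099 ÷ 17982 → 3 full blocks, remainder 1153.
Within the partial block the first minute is 1800 frames and each further minute 1798, so 0 further minute boundaries passed. Total skipped labels = 18 × 3 + 2 × 0 = 54.
Non-drop label index = 55099 + 54 = 55153; at 30 labels/s that is 00:30:38:13, i.e. DF 00:30:38;13.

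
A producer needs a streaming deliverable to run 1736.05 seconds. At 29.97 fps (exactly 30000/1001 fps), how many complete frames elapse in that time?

Frames = 1736.05 × 30000/1001 = 52081500/1001 ≈ 52029.4705.
Complete frames: 52029.

52029 frames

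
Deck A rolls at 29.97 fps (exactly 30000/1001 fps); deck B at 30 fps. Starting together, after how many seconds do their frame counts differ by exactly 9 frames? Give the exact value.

The gap grows by |30 − 30000/1001| = 30/1001 frames per second.
Time for a 9-frame gap: 9 ÷ (30/1001) = 300.3 s.

300.3 seconds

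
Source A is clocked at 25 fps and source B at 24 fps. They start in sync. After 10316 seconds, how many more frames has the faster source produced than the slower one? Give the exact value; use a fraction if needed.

A emits 25 × 10316 = 257900 frames; B emits 24 × 10316 = 247584.
Difference = 10316 frames; B is behind A.

10316 frames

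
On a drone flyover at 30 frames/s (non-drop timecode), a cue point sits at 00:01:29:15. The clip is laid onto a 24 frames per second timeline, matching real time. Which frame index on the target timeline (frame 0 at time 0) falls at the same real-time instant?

frame 2148

Source frame index: (0×3600 + 1×60 + 29) × 30 + 15 = 2685.
Real time: 2685 / (30) = 179/2 s.
Target frame: (179/2) × (24) = 2148.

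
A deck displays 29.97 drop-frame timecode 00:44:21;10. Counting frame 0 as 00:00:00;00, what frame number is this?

79760

Complete 10-minute blocks: 4, each 17982 frames → 71928.
Remaining 4 whole minutes in the current block: 1800 + 3 × 1798 = 7194 frames.
Within the current minute: 21 × 30 + 10 − 2 = 638 (labels ;00/;01 skipped at this minute). Total = 71928 + 7194 + 638 = 79760.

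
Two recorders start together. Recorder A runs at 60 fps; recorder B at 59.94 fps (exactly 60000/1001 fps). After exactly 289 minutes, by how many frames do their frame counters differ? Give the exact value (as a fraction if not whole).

289 min = 17340 s.
A emits 60 × 17340 = 1040400 frames; B emits 60000/1001 × 17340 = 1040400000/1001.
Difference = 1040400/1001 frames (≈ 1039.3606); B is behind A.

1040400/1001 frames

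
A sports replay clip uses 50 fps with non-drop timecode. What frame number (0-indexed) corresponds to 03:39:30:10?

frame 658510

Total seconds to the label: (3 × 3600 + 39 × 60 + 30) = 13170.
Frame index = 13170 × 50 + 10 = 658510.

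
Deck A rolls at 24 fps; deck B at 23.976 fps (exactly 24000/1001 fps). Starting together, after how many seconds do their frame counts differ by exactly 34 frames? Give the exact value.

17017/12 seconds

The gap grows by |24000/1001 − 24| = 24/1001 frames per second.
Time for a 34-frame gap: 34 ÷ (24/1001) = 17017/12 s.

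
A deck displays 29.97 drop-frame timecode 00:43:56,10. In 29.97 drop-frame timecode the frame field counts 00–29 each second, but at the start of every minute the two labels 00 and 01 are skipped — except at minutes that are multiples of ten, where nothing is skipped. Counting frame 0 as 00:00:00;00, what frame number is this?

79012

Complete 10-minute blocks: 4, each 17982 frames → 71928.
Remaining 3 whole minutes in the current block: 1800 + 2 × 1798 = 5396 frames.
Within the current minute: 56 × 30 + 10 − 2 = 1688 (labels ;00/;01 skipped at this minute). Total = 71928 + 5396 + 1688 = 79012.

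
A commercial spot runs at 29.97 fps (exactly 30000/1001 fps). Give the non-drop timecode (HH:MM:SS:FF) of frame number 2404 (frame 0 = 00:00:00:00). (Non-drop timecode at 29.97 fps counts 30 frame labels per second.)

2404 ÷ 30 = 80 full seconds, remainder 4 frames.
80 s = 0 h 1 min 20 s.
Timecode: 00:01:20:04.

00:01:20:04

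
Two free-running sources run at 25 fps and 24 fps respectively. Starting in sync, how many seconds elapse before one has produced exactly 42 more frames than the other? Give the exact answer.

The gap grows by |24 − 25| = 1 frame per second.
Time for a 42-frame gap: 42 ÷ (1) = 42 s.

42 seconds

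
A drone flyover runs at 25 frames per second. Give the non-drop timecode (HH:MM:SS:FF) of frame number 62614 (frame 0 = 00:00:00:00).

62614 ÷ 25 = 2504 full seconds, remainder 14 frames.
2504 s = 0 h 41 min 44 s.
Timecode: 00:41:44:14.

00:41:44:14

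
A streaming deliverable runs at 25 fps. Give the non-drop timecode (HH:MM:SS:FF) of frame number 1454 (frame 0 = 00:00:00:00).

1454 ÷ 25 = 58 full seconds, remainder 4 frames.
58 s = 0 h 0 min 58 s.
Timecode: 00:00:58:04.

00:00:58:04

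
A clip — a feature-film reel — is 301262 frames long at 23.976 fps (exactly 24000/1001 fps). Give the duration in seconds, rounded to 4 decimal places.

Running time = 301262 × 1001/24000 = 150781631/12000 s ≈ 12565.1359 s.

12565.1359 seconds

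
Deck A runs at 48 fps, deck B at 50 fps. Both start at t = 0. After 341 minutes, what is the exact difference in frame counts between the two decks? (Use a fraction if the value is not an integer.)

341 min = 20460 s.
A emits 48 × 20460 = 982080 frames; B emits 50 × 20460 = 1023000.
Difference = 40920 frames; B is ahead of A.

40920 frames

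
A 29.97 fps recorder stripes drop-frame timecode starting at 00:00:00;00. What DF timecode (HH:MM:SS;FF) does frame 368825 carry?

Each 10-minute DF block holds 10 × 60 × 30 − 9 × 2 = 17982 frames. 368825 ÷ 17982 → 20 full blocks, remainder 9185.
Within the partial block the first minute is 1800 frames and each further minute 1798, so 5 further minute boundaries passed. Total skipped labels = 18 × 20 + 2 × 5 = 370.
Non-drop label index = 368825 + 370 = 369195; at 30 labels/s that is 03:25:06:15, i.e. DF 03:25:06;15.

03:25:06;15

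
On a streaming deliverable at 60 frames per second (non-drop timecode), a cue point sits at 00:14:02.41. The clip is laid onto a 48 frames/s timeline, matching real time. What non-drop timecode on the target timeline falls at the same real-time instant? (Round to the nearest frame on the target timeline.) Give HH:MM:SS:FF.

00:14:02:33

Source frame index: (0×3600 + 14×60 + 2) × 60 + 41 = 50561.
Real time: 50561 / (60) = 50561/60 s.
Target frame: (50561/60) × (48) = 202244/5 ≈ 40448.800 → 40449.
At 48 labels/s: frame 40449 → 00:14:02:33.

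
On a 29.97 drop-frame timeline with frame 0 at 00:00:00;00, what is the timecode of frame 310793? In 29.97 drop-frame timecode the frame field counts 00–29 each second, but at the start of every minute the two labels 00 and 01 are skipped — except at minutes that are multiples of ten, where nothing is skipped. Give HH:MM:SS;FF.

02:52:50;03

Each 10-minute DF block holds 10 × 60 × 30 − 9 × 2 = 17982 frames. 310793 ÷ 17982 → 17 full blocks, remainder 5099.
Within the partial block the first minute is 1800 frames and each further minute 1798, so 2 further minute boundaries passed. Total skipped labels = 18 × 17 + 2 × 2 = 310.
Non-drop label index = 310793 + 310 = 311103; at 30 labels/s that is 02:52:50:03, i.e. DF 02:52:50;03.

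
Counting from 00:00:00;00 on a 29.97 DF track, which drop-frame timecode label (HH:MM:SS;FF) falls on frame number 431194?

Each 10-minute DF block holds 10 × 60 × 30 − 9 × 2 = 17982 frames. 431194 ÷ 17982 → 23 full blocks, remainder 17608.
Within the partial block the first minute is 1800 frames and each further minute 1798, so 9 further minute boundaries passed. Total skipped labels = 18 × 23 + 2 × 9 = 432.
Non-drop label index = 431194 + 432 = 431626; at 30 labels/s that is 03:59:47:16, i.e. DF 03:59:47;16.

03:59:47;16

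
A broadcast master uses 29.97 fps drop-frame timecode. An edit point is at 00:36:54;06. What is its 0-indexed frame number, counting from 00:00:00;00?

As if non-drop at 30 labels/s: (0 × 3600 + 36 × 60 + 54) × 30 + 6 = 66426.
Minute boundaries passed: 36; those not divisible by 10: 36 − 3 = 33; dropped labels = 2 × 33 = 66.
Actual frame index = 66426 − 66 = 66360.

66360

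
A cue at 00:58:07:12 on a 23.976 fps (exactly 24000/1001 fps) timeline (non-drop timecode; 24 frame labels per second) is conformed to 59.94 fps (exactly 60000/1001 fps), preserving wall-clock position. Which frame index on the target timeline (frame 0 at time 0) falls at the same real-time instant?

frame 209250

Source frame index: (0×3600 + 58×60 + 7) × 24 + 12 = 83700.
Real time: 83700 / (24000/1001) = 279279/80 s.
Target frame: (279279/80) × (60000/1001) = 209250.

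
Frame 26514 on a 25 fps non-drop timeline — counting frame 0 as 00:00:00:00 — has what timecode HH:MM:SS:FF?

26514 ÷ 25 = 1060 full seconds, remainder 14 frames.
1060 s = 0 h 17 min 40 s.
Timecode: 00:17:40:14.

00:17:40:14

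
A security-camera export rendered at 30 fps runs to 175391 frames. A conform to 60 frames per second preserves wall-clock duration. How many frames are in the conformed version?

Target frames = source frames × (target rate / source rate) = 175391 × (60)/(30) = 175391 × 2 = 350782.

350782 frames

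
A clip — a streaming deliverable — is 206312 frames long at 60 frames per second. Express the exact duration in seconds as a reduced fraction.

Running time = 206312 ÷ (60) = 206312 × 1/60 = 51578/15 s.

51578/15 seconds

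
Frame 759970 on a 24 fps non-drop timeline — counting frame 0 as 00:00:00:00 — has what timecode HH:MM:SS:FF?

08:47:45:10

759970 ÷ 24 = 31665 full seconds, remainder 10 frames.
31665 s = 8 h 47 min 45 s.
Timecode: 08:47:45:10.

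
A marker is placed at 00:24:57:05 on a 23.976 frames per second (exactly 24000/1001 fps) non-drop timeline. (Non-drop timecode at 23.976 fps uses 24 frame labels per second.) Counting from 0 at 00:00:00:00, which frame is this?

35933

Total seconds to the label: (0 × 3600 + 24 × 60 + 57) = 1497.
Frame index = 1497 × 24 + 5 = 35933.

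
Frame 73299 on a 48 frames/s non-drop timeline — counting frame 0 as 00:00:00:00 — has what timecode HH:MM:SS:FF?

00:25:27:03

73299 ÷ 48 = 1527 full seconds, remainder 3 frames.
1527 s = 0 h 25 min 27 s.
Timecode: 00:25:27:03.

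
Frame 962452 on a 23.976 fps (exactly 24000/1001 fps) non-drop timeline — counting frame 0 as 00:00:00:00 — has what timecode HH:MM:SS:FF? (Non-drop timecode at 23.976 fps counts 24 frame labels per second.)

962452 ÷ 24 = 40102 full seconds, remainder 4 frames.
40102 s = 11 h 8 min 22 s.
Timecode: 11:08:22:04.

11:08:22:04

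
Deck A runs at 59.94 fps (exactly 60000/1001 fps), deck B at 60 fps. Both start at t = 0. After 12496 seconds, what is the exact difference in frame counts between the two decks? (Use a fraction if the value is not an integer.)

A emits 60000/1001 × 12496 = 68160000/91 frames; B emits 60 × 12496 = 749760.
Difference = 68160/91 frames (≈ 749.0110); B is ahead of A.

68160/91 frames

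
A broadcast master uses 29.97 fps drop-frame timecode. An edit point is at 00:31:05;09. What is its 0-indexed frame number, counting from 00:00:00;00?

Complete 10-minute blocks: 3, each 17982 frames → 53946.
Remaining 1 whole minute in the current block: 1800 + 0 × 1798 = 1800 frames.
Within the current minute: 5 × 30 + 9 − 2 = 157 (labels ;00/;01 skipped at this minute). Total = 53946 + 1800 + 157 = 55903.

55903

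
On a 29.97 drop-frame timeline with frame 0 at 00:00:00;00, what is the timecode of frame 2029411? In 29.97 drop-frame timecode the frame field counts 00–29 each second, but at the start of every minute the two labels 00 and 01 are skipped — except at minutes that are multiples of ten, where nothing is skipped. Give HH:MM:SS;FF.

18:48:34;23

Each 10-minute DF block holds 10 × 60 × 30 − 9 × 2 = 17982 frames. 2029411 ÷ 17982 → 112 full blocks, remainder 15427.
Within the partial block the first minute is 1800 frames and each further minute 1798, so 8 further minute boundaries passed. Total skipped labels = 18 × 112 + 2 × 8 = 2032.
Non-drop label index = 2029411 + 2032 = 2031443; at 30 labels/s that is 18:48:34:23, i.e. DF 18:48:34;23.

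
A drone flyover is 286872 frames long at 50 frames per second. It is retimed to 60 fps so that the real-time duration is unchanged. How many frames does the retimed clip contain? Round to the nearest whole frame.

Frames at target rate = 286872 × (60) / (50) = 1721232/5 ≈ 344246.400.
Nearest whole frame: 344246.

344246 frames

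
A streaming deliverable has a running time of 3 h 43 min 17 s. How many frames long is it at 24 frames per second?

3 h 43 min 17 s = 13397 s.
Frames = 13397 × 24 = 321528.

321528 frames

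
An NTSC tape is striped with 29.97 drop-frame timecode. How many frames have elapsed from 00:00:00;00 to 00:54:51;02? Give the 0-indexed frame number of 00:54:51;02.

As if non-drop at 30 labels/s: (0 × 3600 + 54 × 60 + 51) × 30 + 2 = 98732.
Minute boundaries passed: 54; those not divisible by 10: 54 − 5 = 49; dropped labels = 2 × 49 = 98.
Actual frame index = 98732 − 98 = 98634.

98634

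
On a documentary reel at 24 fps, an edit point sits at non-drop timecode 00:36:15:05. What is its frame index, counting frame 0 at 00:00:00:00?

Total seconds to the label: (0 × 3600 + 36 × 60 + 15) = 2175.
Frame index = 2175 × 24 + 5 = 52205.

frame 52205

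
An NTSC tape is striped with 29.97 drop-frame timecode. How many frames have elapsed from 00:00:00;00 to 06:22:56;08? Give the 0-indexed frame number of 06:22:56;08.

As if non-drop at 30 labels/s: (6 × 3600 + 22 × 60 + 56) × 30 + 8 = 689288.
Minute boundaries passed: 382; those not divisible by 10: 382 − 38 = 344; dropped labels = 2 × 344 = 688.
Actual frame index = 689288 − 688 = 688600.

688600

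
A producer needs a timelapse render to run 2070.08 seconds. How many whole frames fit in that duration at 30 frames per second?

62102 frames

Frames = 2070.08 × 30 = 310512/5 ≈ 62102.4000.
Complete frames: 62102.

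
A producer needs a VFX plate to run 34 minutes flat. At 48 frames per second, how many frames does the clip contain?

97920 frames

34 min = 2040 s.
Frames = 2040 × 48 = 97920.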